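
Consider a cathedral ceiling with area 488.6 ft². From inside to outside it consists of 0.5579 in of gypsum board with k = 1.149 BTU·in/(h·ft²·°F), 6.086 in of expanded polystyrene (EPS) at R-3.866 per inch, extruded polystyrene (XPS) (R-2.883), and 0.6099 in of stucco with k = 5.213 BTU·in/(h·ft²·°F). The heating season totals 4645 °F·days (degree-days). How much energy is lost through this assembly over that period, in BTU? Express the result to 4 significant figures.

2016000 BTU

0.5579/1.149 = 0.48555
6.086 × 3.866 = 23.528
0.6099/5.213 = 0.117
R_total = 0.48555 + 23.528 + 2.883 + 0.117 = 27.014 ft²·°F·h/BTU
E = A × HDD × 24 / R = 488.6 × 4645 × 24 / 27.014 = 2016300 BTU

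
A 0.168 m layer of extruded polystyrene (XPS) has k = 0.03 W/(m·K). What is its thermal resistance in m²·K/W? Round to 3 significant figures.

5.60 m²·K/W

R = L/k = 0.168/0.03 = 5.6 m²·K/W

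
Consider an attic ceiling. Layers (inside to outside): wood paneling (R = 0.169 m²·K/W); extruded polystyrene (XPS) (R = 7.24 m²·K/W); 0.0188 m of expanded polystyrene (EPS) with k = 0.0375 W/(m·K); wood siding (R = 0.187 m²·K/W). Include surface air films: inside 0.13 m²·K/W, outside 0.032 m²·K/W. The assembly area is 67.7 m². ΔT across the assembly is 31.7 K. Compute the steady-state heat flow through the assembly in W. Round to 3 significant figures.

0.0188/0.0375 = 0.5013
R_total = 0.13 + 0.169 + 7.24 + 0.5013 + 0.187 + 0.032 = 8.259 m²·K/W
Q = A·ΔT/R = 67.7 × 31.7 / 8.259 = 259.8 W

260 W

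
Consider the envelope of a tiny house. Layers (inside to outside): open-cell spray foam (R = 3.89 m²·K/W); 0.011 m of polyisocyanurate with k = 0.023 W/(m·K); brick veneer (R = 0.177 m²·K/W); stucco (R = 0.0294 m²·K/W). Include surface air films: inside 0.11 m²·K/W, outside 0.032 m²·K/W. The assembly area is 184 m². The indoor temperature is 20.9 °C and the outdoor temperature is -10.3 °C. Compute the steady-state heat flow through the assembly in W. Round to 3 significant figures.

1220 W

0.011/0.023 = 0.4783
R_total = 0.11 + 3.89 + 0.4783 + 0.177 + 0.0294 + 0.032 = 4.717 m²·K/W
Q = A·ΔT/R = 184 × (20.9 − (-10.3)) / 4.717 = 1217 W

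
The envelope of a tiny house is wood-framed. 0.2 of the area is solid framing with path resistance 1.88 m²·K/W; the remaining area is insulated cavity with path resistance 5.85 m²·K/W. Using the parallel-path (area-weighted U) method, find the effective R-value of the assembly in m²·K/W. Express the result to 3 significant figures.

U_eff = 0.8/5.85 + 0.2/1.88 = 0.1368 + 0.1064 = 0.2431
R_eff = 1/U_eff = 4.113 m²·K/W

4.11 m²·K/W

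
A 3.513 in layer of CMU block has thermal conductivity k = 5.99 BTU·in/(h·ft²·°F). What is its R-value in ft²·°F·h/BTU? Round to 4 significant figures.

R = L/k = 3.513/5.99 = 0.58648 ft²·°F·h/BTU

0.5865 ft²·°F·h/BTU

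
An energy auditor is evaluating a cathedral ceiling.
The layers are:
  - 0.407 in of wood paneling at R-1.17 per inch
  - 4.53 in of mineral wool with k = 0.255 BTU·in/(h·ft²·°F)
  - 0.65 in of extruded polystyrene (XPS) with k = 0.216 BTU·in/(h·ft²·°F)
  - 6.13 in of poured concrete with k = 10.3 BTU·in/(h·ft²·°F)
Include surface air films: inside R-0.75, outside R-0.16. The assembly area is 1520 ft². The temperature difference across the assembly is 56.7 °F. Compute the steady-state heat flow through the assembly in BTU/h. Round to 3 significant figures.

0.407 × 1.17 = 0.4762
4.53/0.255 = 17.76
0.65/0.216 = 3.009
6.13/10.3 = 0.5951
R_total = 0.75 + 0.4762 + 17.76 + 3.009 + 0.5951 + 0.16 = 22.76 ft²·°F·h/BTU
Q = A·ΔT/R = 1520 × 56.7 / 22.76 = 3787 BTU/h

3790 BTU/h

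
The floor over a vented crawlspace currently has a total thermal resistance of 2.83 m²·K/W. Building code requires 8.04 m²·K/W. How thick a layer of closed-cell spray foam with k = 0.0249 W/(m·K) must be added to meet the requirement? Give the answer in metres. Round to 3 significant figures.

0.130 m

ΔR = 8.04 − 2.83 = 5.21 m²·K/W
L = ΔR × k = 5.21 × 0.0249 = 0.1297 m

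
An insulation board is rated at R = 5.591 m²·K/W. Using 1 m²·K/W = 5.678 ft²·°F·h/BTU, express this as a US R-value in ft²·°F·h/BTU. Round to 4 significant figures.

31.75 ft²·°F·h/BTU

R_US = 5.591 × 5.678 = 31.746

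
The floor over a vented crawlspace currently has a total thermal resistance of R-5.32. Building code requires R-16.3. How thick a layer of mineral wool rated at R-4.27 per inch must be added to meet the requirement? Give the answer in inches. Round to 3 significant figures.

ΔR = 16.3 − 5.32 = 10.98 ft²·°F·h/BTU
L = ΔR / (R/in) = 10.98/4.27 = 2.571 in

2.57 in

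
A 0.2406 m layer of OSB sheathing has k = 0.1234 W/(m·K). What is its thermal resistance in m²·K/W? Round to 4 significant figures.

1.950 m²·K/W

R = L/k = 0.2406/0.1234 = 1.9498 m²·K/W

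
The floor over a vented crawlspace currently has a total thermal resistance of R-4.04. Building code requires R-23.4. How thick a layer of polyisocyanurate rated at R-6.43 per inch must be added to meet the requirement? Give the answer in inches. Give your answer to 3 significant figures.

ΔR = 23.4 − 4.04 = 19.36 ft²·°F·h/BTU
L = ΔR / (R/in) = 19.36/6.43 = 3.011 in

3.01 in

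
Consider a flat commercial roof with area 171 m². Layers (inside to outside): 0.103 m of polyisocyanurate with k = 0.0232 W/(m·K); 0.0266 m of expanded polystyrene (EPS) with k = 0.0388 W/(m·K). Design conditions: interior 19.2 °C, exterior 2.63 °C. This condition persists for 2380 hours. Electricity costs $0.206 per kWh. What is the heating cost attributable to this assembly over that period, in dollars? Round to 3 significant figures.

0.103/0.0232 = 4.44
0.0266/0.0388 = 0.6856
R_total = 4.44 + 0.6856 = 5.125 m²·K/W
Q = 171 × (19.2 − 2.63) / 5.125 = 552.8 W
E = 552.8 W × 2380 h / 1000 = 1316 kWh
Cost = 1316 × 0.206 = $271.1

271 dollars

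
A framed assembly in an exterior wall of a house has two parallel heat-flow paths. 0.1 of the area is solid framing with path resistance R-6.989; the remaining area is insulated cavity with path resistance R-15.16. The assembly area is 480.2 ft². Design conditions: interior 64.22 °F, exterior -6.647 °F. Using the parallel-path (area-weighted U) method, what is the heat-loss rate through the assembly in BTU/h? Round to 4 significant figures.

2507 BTU/h

U_eff = 0.9/15.16 + 0.1/6.989 = 0.059367 + 0.014308 = 0.073675
R_eff = 1/U_eff = 13.573 ft²·°F·h/BTU
Q = 480.2 × (64.22 − (-6.647)) / 13.573 = 2507.2 BTU/h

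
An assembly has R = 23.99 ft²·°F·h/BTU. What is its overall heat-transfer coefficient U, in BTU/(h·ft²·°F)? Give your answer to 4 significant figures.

U = 1/R = 1/23.99 = 0.041684

0.04168 BTU/(h·ft²·°F)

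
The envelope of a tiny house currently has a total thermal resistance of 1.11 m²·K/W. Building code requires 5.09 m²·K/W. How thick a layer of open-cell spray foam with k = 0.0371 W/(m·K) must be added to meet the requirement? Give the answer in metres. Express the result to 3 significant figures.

0.148 m

ΔR = 5.09 − 1.11 = 3.98 m²·K/W
L = ΔR × k = 3.98 × 0.0371 = 0.1477 m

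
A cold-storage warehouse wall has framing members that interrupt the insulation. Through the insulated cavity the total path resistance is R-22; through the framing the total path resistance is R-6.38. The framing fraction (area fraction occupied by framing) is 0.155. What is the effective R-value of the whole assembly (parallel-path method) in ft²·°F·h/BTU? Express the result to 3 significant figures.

U_eff = 0.845/22 + 0.155/6.38 = 0.03841 + 0.02429 = 0.0627
R_eff = 1/U_eff = 15.95 ft²·°F·h/BTU

15.9 ft²·°F·h/BTU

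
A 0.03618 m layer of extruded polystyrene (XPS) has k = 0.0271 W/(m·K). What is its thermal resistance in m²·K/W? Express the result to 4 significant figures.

R = L/k = 0.03618/0.0271 = 1.3351 m²·K/W

1.335 m²·K/W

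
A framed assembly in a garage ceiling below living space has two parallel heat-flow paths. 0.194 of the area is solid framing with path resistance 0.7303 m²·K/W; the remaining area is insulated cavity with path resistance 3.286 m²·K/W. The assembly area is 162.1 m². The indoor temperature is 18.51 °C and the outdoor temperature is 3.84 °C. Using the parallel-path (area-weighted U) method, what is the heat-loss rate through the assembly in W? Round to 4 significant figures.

1215 W

U_eff = 0.806/3.286 + 0.194/0.7303 = 0.24528 + 0.26564 = 0.51093
R_eff = 1/U_eff = 1.9572 m²·K/W
Q = 162.1 × (18.51 − 3.84) / 1.9572 = 1215 W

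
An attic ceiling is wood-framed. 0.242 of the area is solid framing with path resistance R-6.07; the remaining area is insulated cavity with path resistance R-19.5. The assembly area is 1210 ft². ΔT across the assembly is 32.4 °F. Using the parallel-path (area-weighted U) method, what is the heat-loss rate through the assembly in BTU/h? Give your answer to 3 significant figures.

U_eff = 0.758/19.5 + 0.242/6.07 = 0.03887 + 0.03987 = 0.07874
R_eff = 1/U_eff = 12.7 ft²·°F·h/BTU
Q = 1210 × 32.4 / 12.7 = 3087 BTU/h

3090 BTU/h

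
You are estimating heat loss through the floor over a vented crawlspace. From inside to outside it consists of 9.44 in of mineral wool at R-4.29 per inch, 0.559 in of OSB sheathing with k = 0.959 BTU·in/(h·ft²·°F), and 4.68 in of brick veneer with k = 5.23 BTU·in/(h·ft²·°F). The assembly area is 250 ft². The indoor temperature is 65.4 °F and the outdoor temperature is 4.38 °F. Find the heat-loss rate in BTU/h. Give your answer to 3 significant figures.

363 BTU/h

9.44 × 4.29 = 40.5
0.559/0.959 = 0.5829
4.68/5.23 = 0.8948
R_total = 40.5 + 0.5829 + 0.8948 = 41.98 ft²·°F·h/BTU
Q = A·ΔT/R = 250 × (65.4 − 4.38) / 41.98 = 363.4 BTU/h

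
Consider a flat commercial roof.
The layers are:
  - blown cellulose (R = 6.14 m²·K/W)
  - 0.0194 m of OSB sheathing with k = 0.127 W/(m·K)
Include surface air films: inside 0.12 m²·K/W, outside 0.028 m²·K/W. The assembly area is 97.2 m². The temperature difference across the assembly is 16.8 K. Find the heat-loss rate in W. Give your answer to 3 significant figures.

0.0194/0.127 = 0.1528
R_total = 0.12 + 6.14 + 0.1528 + 0.028 = 6.441 m²·K/W
Q = A·ΔT/R = 97.2 × 16.8 / 6.441 = 253.5 W

254 W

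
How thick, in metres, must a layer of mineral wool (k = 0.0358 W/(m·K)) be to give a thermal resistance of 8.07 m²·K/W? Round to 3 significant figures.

L = R·k = 8.07 × 0.0358 = 0.2889 m

0.289 m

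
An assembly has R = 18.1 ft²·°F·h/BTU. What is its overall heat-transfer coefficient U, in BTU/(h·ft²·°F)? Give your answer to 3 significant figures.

U = 1/R = 1/18.1 = 0.05525

0.0552 BTU/(h·ft²·°F)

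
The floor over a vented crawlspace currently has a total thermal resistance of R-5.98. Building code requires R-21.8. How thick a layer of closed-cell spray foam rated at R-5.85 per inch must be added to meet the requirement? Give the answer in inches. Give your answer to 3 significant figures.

2.70 in

ΔR = 21.8 − 5.98 = 15.82 ft²·°F·h/BTU
L = ΔR / (R/in) = 15.82/5.85 = 2.704 in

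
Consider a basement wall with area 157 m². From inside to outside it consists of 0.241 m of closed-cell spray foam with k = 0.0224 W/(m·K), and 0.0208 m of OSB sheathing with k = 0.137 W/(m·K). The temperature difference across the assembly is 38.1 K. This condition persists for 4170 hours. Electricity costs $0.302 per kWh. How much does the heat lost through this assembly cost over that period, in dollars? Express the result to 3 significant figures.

690 dollars

0.241/0.0224 = 10.76
0.0208/0.137 = 0.1518
R_total = 10.76 + 0.1518 = 10.91 m²·K/W
Q = 157 × 38.1 / 10.91 = 548.2 W
E = 548.2 W × 4170 h / 1000 = 2286 kWh
Cost = 2286 × 0.302 = $690.4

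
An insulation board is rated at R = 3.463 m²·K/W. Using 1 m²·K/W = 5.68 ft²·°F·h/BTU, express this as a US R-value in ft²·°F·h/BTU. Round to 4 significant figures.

19.67 ft²·°F·h/BTU

R_US = 3.463 × 5.68 = 19.67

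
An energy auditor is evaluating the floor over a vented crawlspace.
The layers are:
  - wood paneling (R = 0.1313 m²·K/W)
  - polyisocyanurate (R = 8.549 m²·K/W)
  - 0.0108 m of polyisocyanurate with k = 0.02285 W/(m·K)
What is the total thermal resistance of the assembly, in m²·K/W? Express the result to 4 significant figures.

0.0108/0.02285 = 0.47265
R_total = 0.1313 + 8.549 + 0.47265 = 9.1529 m²·K/W

9.153 m²·K/W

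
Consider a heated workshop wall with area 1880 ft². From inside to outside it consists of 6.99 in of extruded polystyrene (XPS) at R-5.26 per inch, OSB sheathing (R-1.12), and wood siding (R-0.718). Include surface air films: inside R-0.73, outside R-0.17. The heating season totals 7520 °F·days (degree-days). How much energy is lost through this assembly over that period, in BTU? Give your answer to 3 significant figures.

6.99 × 5.26 = 36.77
R_total = 0.73 + 36.77 + 1.12 + 0.718 + 0.17 = 39.51 ft²·°F·h/BTU
E = A × HDD × 24 / R = 1880 × 7520 × 24 / 39.51 = 8589000 BTU

8590000 BTU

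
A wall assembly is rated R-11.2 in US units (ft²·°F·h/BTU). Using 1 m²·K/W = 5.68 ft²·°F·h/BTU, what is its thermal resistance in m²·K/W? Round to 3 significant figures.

R_SI = 11.2/5.68 = 1.972

1.97 m²·K/W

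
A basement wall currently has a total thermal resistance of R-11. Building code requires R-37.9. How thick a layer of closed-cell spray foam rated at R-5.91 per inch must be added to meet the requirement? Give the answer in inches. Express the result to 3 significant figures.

ΔR = 37.9 − 11 = 26.9 ft²·°F·h/BTU
L = ΔR / (R/in) = 26.9/5.91 = 4.552 in

4.55 in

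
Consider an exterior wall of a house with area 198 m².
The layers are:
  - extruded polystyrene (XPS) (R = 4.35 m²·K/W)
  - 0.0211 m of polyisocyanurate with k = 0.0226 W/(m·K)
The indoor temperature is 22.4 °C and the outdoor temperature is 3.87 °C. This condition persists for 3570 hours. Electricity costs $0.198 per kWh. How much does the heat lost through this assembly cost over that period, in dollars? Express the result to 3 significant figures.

491 dollars

0.0211/0.0226 = 0.9336
R_total = 4.35 + 0.9336 = 5.284 m²·K/W
Q = 198 × (22.4 − 3.87) / 5.284 = 694.4 W
E = 694.4 W × 3570 h / 1000 = 2479 kWh
Cost = 2479 × 0.198 = $490.8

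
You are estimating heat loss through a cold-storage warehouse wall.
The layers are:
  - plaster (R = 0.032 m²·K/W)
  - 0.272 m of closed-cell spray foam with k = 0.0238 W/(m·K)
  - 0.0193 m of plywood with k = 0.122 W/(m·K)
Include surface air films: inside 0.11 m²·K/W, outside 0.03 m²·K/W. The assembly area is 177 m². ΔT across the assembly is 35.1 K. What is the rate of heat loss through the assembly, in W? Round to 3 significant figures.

528 W

0.272/0.0238 = 11.43
0.0193/0.122 = 0.1582
R_total = 0.11 + 0.032 + 11.43 + 0.1582 + 0.03 = 11.76 m²·K/W
Q = A·ΔT/R = 177 × 35.1 / 11.76 = 528.3 W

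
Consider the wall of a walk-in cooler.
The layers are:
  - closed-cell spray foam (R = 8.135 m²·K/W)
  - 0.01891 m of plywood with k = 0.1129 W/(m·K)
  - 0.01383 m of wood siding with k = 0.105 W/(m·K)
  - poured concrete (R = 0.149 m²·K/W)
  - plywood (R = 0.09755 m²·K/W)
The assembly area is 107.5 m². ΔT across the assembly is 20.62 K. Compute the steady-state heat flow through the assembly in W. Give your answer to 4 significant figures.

0.01891/0.1129 = 0.16749
0.01383/0.105 = 0.13171
R_total = 8.135 + 0.16749 + 0.13171 + 0.149 + 0.09755 = 8.6808 m²·K/W
Q = A·ΔT/R = 107.5 × 20.62 / 8.6808 = 255.35 W

255.4 W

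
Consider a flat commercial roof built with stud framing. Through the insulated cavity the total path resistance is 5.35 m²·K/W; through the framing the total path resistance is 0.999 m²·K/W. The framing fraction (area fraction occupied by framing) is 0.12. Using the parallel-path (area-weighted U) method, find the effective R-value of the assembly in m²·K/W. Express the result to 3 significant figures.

U_eff = 0.88/5.35 + 0.12/0.999 = 0.1645 + 0.1201 = 0.2846
R_eff = 1/U_eff = 3.514 m²·K/W

3.51 m²·K/W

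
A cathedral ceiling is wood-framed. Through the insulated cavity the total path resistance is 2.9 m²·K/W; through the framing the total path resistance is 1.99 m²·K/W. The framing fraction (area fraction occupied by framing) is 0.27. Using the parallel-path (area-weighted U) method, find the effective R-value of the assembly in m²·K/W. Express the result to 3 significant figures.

2.58 m²·K/W

U_eff = 0.73/2.9 + 0.27/1.99 = 0.2517 + 0.1357 = 0.3874
R_eff = 1/U_eff = 2.581 m²·K/W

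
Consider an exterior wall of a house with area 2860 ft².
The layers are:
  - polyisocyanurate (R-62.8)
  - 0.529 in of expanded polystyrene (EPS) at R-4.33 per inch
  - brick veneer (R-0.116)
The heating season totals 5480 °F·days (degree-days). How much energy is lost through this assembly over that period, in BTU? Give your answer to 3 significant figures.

5770000 BTU

0.529 × 4.33 = 2.291
R_total = 62.8 + 2.291 + 0.116 = 65.21 ft²·°F·h/BTU
E = A × HDD × 24 / R = 2860 × 5480 × 24 / 65.21 = 5769000 BTU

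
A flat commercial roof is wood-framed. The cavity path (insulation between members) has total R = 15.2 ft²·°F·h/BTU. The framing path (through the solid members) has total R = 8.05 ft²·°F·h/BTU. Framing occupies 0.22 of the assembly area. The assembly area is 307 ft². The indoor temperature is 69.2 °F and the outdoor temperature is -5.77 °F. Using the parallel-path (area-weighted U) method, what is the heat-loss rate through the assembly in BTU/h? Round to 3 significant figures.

1810 BTU/h

U_eff = 0.78/15.2 + 0.22/8.05 = 0.05132 + 0.02733 = 0.07864
R_eff = 1/U_eff = 12.72 ft²·°F·h/BTU
Q = 307 × (69.2 − (-5.77)) / 12.72 = 1810 BTU/h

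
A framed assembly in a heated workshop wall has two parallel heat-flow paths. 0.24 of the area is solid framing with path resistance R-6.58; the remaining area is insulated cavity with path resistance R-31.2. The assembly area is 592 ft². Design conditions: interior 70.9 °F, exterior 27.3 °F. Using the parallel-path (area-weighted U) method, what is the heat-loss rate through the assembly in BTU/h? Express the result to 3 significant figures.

1570 BTU/h

U_eff = 0.76/31.2 + 0.24/6.58 = 0.02436 + 0.03647 = 0.06083
R_eff = 1/U_eff = 16.44 ft²·°F·h/BTU
Q = 592 × (70.9 − 27.3) / 16.44 = 1570 BTU/h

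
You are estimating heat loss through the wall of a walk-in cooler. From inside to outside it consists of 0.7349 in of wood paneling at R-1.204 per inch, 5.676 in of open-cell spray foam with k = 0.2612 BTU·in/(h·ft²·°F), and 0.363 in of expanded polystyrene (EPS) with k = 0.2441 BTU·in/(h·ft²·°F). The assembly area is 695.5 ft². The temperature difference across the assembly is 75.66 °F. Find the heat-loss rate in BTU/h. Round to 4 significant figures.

0.7349 × 1.204 = 0.88482
5.676/0.2612 = 21.73
0.363/0.2441 = 1.4871
R_total = 0.88482 + 21.73 + 1.4871 = 24.102 ft²·°F·h/BTU
Q = A·ΔT/R = 695.5 × 75.66 / 24.102 = 2183.2 BTU/h

2183 BTU/h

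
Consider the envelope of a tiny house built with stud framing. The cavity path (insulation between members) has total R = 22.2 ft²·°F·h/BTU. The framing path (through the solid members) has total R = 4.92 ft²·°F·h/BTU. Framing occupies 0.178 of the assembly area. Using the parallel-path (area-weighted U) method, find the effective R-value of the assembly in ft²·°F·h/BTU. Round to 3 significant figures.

13.7 ft²·°F·h/BTU

U_eff = 0.822/22.2 + 0.178/4.92 = 0.03703 + 0.03618 = 0.07321
R_eff = 1/U_eff = 13.66 ft²·°F·h/BTU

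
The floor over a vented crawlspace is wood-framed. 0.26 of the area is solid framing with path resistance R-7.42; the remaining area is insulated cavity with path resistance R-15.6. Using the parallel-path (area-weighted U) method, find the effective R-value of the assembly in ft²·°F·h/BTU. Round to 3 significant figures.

U_eff = 0.74/15.6 + 0.26/7.42 = 0.04744 + 0.03504 = 0.08248
R_eff = 1/U_eff = 12.12 ft²·°F·h/BTU

12.1 ft²·°F·h/BTU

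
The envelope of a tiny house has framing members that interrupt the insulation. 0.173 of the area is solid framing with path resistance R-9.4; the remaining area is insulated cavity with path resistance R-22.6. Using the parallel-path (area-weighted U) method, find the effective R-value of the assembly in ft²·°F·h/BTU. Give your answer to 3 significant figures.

18.2 ft²·°F·h/BTU

U_eff = 0.827/22.6 + 0.173/9.4 = 0.03659 + 0.0184 = 0.055
R_eff = 1/U_eff = 18.18 ft²·°F·h/BTU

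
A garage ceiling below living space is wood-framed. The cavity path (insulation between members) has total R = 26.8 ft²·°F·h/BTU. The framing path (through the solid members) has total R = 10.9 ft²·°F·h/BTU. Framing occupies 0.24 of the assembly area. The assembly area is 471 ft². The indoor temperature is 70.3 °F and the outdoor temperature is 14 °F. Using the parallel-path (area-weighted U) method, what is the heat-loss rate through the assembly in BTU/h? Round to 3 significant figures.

1340 BTU/h

U_eff = 0.76/26.8 + 0.24/10.9 = 0.02836 + 0.02202 = 0.05038
R_eff = 1/U_eff = 19.85 ft²·°F·h/BTU
Q = 471 × (70.3 − 14) / 19.85 = 1336 BTU/h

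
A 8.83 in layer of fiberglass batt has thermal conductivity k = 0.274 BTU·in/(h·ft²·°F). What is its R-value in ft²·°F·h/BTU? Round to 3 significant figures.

R = L/k = 8.83/0.274 = 32.23 ft²·°F·h/BTU

32.2 ft²·°F·h/BTU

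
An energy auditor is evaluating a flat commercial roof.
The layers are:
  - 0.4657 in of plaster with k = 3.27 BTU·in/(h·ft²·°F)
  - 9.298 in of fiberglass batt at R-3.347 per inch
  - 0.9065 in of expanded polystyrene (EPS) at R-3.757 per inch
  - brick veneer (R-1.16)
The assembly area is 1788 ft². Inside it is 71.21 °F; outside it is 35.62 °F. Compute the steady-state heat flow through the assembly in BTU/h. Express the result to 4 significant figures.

0.4657/3.27 = 0.14242
9.298 × 3.347 = 31.12
0.9065 × 3.757 = 3.4057
R_total = 0.14242 + 31.12 + 3.4057 + 1.16 = 35.829 ft²·°F·h/BTU
Q = A·ΔT/R = 1788 × (71.21 − 35.62) / 35.829 = 1776.1 BTU/h

1776 BTU/h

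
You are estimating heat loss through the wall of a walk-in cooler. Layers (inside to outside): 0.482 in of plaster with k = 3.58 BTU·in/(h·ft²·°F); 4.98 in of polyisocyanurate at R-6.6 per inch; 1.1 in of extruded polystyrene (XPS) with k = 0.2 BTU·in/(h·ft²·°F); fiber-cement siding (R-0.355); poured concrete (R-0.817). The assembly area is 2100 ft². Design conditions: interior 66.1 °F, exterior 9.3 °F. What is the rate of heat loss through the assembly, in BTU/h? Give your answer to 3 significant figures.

0.482/3.58 = 0.1346
4.98 × 6.6 = 32.87
1.1/0.2 = 5.5
R_total = 0.1346 + 32.87 + 5.5 + 0.355 + 0.817 = 39.67 ft²·°F·h/BTU
Q = A·ΔT/R = 2100 × (66.1 − 9.3) / 39.67 = 3006 BTU/h

3010 BTU/h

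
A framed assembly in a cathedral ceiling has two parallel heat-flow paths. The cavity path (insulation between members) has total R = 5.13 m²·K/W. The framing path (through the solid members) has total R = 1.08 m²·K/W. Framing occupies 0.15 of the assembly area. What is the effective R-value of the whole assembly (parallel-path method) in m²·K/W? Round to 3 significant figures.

U_eff = 0.85/5.13 + 0.15/1.08 = 0.1657 + 0.1389 = 0.3046
R_eff = 1/U_eff = 3.283 m²·K/W

3.28 m²·K/W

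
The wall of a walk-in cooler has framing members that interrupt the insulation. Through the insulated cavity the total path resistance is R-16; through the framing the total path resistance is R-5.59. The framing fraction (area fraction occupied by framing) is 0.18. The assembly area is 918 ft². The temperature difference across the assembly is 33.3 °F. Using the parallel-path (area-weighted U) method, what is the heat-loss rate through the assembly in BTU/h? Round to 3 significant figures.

2550 BTU/h

U_eff = 0.82/16 + 0.18/5.59 = 0.05125 + 0.0322 = 0.08345
R_eff = 1/U_eff = 11.98 ft²·°F·h/BTU
Q = 918 × 33.3 / 11.98 = 2551 BTU/h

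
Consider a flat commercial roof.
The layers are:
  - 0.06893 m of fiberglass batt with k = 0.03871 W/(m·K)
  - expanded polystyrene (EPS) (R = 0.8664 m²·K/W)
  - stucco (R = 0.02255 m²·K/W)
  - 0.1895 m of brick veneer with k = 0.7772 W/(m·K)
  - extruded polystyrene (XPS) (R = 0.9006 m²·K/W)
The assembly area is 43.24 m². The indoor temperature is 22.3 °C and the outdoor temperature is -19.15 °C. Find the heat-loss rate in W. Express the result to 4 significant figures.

0.06893/0.03871 = 1.7807
0.1895/0.7772 = 0.24382
R_total = 1.7807 + 0.8664 + 0.02255 + 0.24382 + 0.9006 = 3.8141 m²·K/W
Q = A·ΔT/R = 43.24 × (22.3 − (-19.15)) / 3.8141 = 469.92 W

469.9 W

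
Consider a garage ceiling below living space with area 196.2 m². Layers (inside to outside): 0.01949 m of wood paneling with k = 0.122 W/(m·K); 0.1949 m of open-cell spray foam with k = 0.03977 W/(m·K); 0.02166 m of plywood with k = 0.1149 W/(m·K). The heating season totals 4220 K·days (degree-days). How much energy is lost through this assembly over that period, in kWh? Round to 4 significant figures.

3786 kWh

0.01949/0.122 = 0.15975
0.1949/0.03977 = 4.9007
0.02166/0.1149 = 0.18851
R_total = 0.15975 + 4.9007 + 0.18851 = 5.2489 m²·K/W
E = A × HDD × 24 / R / 1000 = 196.2 × 4220 × 24 / 5.2489 / 1000 = 3785.7 kWh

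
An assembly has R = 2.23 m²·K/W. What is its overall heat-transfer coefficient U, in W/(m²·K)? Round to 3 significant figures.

0.448 W/(m²·K)

U = 1/R = 1/2.23 = 0.4484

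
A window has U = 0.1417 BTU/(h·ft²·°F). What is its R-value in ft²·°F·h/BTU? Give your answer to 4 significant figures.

7.057 ft²·°F·h/BTU

R = 1/U = 1/0.1417 = 7.0572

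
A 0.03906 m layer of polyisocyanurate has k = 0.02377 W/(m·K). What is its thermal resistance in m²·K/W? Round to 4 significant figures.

1.643 m²·K/W

R = L/k = 0.03906/0.02377 = 1.6432 m²·K/W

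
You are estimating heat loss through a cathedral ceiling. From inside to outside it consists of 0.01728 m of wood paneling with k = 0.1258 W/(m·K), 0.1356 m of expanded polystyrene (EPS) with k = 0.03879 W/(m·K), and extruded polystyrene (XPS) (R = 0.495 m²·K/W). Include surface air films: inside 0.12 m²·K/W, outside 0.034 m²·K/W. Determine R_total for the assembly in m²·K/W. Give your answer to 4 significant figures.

4.282 m²·K/W

0.01728/0.1258 = 0.13736
0.1356/0.03879 = 3.4957
R_total = 0.12 + 0.13736 + 3.4957 + 0.495 + 0.034 = 4.2821 m²·K/W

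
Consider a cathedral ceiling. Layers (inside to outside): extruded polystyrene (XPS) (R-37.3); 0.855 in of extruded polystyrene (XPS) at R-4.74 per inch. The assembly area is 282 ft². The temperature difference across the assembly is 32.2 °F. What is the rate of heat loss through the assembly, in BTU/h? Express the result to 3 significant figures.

0.855 × 4.74 = 4.053
R_total = 37.3 + 4.053 = 41.35 ft²·°F·h/BTU
Q = A·ΔT/R = 282 × 32.2 / 41.35 = 219.6 BTU/h

220 BTU/h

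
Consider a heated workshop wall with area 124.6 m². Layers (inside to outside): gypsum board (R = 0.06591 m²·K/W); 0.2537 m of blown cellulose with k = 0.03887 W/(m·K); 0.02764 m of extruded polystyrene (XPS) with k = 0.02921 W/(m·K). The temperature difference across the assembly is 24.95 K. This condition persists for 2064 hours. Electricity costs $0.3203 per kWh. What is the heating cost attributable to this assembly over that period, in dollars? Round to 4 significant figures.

0.2537/0.03887 = 6.5269
0.02764/0.02921 = 0.94625
R_total = 0.06591 + 6.5269 + 0.94625 = 7.539 m²·K/W
Q = 124.6 × 24.95 / 7.539 = 412.36 W
E = 412.36 W × 2064 h / 1000 = 851.1 kWh
Cost = 851.1 × 0.3203 = $272.61

272.6 dollars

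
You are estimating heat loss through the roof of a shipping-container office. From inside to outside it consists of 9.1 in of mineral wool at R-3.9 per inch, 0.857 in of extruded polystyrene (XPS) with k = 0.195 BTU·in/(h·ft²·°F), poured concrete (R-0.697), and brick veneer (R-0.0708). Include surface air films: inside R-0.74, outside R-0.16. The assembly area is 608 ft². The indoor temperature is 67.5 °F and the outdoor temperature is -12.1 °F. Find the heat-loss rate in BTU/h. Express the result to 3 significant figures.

9.1 × 3.9 = 35.49
0.857/0.195 = 4.395
R_total = 0.74 + 35.49 + 4.395 + 0.697 + 0.0708 + 0.16 = 41.55 ft²·°F·h/BTU
Q = A·ΔT/R = 608 × (67.5 − (-12.1)) / 41.55 = 1165 BTU/h

1160 BTU/h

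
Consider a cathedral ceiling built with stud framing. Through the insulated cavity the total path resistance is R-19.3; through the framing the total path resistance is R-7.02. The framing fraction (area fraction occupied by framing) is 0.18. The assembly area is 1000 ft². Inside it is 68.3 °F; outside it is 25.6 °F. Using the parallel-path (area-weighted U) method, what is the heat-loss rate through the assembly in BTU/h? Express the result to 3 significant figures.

U_eff = 0.82/19.3 + 0.18/7.02 = 0.04249 + 0.02564 = 0.06813
R_eff = 1/U_eff = 14.68 ft²·°F·h/BTU
Q = 1000 × (68.3 − 25.6) / 14.68 = 2909 BTU/h

2910 BTU/h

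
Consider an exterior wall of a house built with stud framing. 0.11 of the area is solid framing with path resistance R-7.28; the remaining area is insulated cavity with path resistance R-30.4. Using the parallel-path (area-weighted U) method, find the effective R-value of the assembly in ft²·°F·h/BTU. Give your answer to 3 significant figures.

22.5 ft²·°F·h/BTU

U_eff = 0.89/30.4 + 0.11/7.28 = 0.02928 + 0.01511 = 0.04439
R_eff = 1/U_eff = 22.53 ft²·°F·h/BTU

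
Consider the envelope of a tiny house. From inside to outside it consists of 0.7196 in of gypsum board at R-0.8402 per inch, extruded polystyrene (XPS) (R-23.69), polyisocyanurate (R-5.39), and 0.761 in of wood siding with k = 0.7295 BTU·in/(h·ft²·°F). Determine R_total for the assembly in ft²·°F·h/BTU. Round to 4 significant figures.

30.73 ft²·°F·h/BTU

0.7196 × 0.8402 = 0.60461
0.761/0.7295 = 1.0432
R_total = 0.60461 + 23.69 + 5.39 + 1.0432 = 30.728 ft²·°F·h/BTU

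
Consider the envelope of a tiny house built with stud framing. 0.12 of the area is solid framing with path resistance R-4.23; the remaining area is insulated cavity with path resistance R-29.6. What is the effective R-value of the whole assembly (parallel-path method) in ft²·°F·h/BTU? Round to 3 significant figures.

U_eff = 0.88/29.6 + 0.12/4.23 = 0.02973 + 0.02837 = 0.0581
R_eff = 1/U_eff = 17.21 ft²·°F·h/BTU

17.2 ft²·°F·h/BTU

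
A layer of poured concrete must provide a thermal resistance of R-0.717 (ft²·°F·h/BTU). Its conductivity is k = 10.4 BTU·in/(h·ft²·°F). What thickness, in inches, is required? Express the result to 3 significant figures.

7.46 in

L = R × k = 0.717 × 10.4 = 7.457 in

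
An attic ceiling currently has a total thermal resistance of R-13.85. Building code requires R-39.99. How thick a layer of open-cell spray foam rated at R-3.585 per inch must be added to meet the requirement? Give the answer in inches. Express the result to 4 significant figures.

ΔR = 39.99 − 13.85 = 26.14 ft²·°F·h/BTU
L = ΔR / (R/in) = 26.14/3.585 = 7.2915 in

7.291 in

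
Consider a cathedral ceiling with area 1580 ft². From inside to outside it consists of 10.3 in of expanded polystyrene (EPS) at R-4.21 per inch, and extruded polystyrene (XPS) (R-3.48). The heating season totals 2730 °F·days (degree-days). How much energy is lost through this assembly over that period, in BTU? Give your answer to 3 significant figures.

10.3 × 4.21 = 43.36
R_total = 43.36 + 3.48 = 46.84 ft²·°F·h/BTU
E = A × HDD × 24 / R = 1580 × 2730 × 24 / 46.84 = 2210000 BTU

2210000 BTU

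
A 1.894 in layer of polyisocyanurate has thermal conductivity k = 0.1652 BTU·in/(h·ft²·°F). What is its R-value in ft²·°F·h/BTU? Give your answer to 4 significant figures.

11.46 ft²·°F·h/BTU

R = L/k = 1.894/0.1652 = 11.465 ft²·°F·h/BTU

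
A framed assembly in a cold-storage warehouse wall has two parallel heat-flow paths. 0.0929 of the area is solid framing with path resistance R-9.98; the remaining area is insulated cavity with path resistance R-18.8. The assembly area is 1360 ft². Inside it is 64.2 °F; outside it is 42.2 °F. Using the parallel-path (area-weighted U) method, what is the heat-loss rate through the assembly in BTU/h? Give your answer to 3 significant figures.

1720 BTU/h

U_eff = 0.9071/18.8 + 0.0929/9.98 = 0.04825 + 0.009309 = 0.05756
R_eff = 1/U_eff = 17.37 ft²·°F·h/BTU
Q = 1360 × (64.2 − 42.2) / 17.37 = 1722 BTU/h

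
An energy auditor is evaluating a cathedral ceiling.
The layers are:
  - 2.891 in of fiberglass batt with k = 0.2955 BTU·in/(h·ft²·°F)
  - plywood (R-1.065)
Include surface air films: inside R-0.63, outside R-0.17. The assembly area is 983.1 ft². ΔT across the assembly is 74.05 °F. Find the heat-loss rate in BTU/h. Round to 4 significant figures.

2.891/0.2955 = 9.7834
R_total = 0.63 + 9.7834 + 1.065 + 0.17 = 11.648 ft²·°F·h/BTU
Q = A·ΔT/R = 983.1 × 74.05 / 11.648 = 6249.7 BTU/h

6250 BTU/h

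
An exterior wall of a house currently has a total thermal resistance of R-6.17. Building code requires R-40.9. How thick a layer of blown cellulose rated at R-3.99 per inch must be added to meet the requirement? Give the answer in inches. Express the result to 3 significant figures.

8.70 in

ΔR = 40.9 − 6.17 = 34.73 ft²·°F·h/BTU
L = ΔR / (R/in) = 34.73/3.99 = 8.704 in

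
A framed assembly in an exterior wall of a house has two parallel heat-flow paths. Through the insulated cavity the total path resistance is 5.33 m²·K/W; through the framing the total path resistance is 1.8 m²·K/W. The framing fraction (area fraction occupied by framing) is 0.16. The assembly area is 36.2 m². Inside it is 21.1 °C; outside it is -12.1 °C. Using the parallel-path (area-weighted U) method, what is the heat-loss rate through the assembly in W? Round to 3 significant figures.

296 W

U_eff = 0.84/5.33 + 0.16/1.8 = 0.1576 + 0.08889 = 0.2465
R_eff = 1/U_eff = 4.057 m²·K/W
Q = 36.2 × (21.1 − (-12.1)) / 4.057 = 296.2 W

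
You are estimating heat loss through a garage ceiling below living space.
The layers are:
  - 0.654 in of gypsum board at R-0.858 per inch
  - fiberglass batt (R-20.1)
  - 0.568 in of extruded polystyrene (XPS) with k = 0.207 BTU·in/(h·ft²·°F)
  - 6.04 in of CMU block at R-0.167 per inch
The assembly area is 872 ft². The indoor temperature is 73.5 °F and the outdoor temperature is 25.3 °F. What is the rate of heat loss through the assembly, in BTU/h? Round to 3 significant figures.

0.654 × 0.858 = 0.5611
0.568/0.207 = 2.744
6.04 × 0.167 = 1.009
R_total = 0.5611 + 20.1 + 2.744 + 1.009 = 24.41 ft²·°F·h/BTU
Q = A·ΔT/R = 872 × (73.5 − 25.3) / 24.41 = 1722 BTU/h

1720 BTU/h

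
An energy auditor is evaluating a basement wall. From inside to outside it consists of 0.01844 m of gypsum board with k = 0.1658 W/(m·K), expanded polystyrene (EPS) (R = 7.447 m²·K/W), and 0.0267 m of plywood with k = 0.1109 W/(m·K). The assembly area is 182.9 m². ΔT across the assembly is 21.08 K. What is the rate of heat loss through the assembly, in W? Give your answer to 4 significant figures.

494.4 W

0.01844/0.1658 = 0.11122
0.0267/0.1109 = 0.24076
R_total = 0.11122 + 7.447 + 0.24076 = 7.799 m²·K/W
Q = A·ΔT/R = 182.9 × 21.08 / 7.799 = 494.36 W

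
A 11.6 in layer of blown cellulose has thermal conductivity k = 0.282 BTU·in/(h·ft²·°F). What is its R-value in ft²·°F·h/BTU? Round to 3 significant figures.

41.1 ft²·°F·h/BTU

R = L/k = 11.6/0.282 = 41.13 ft²·°F·h/BTU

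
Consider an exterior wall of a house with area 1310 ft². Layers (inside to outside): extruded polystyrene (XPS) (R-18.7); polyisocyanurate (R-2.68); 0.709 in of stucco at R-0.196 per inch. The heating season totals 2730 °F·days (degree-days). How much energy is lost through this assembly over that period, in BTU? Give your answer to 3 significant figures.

0.709 × 0.196 = 0.139
R_total = 18.7 + 2.68 + 0.139 = 21.52 ft²·°F·h/BTU
E = A × HDD × 24 / R = 1310 × 2730 × 24 / 21.52 = 3989000 BTU

3990000 BTU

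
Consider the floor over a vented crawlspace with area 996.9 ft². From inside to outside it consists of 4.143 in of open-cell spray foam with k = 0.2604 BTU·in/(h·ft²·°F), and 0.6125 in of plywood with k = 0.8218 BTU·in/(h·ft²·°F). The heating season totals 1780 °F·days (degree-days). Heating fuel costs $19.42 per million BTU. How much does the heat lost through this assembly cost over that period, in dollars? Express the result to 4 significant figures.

4.143/0.2604 = 15.91
0.6125/0.8218 = 0.74532
R_total = 15.91 + 0.74532 = 16.655 ft²·°F·h/BTU
E = A × HDD × 24 / R = 996.9 × 1780 × 24 / 16.655 = 2557000 BTU
Cost = 2557000/10⁶ × 19.42 = $49.656

49.66 dollars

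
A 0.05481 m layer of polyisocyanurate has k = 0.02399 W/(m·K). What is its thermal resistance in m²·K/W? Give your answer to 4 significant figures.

2.285 m²·K/W

R = L/k = 0.05481/0.02399 = 2.2847 m²·K/W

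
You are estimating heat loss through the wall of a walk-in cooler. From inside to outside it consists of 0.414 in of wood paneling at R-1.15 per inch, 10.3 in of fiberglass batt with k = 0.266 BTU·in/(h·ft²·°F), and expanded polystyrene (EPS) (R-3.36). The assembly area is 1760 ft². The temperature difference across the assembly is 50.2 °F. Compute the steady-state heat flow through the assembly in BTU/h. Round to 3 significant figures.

2080 BTU/h

0.414 × 1.15 = 0.4761
10.3/0.266 = 38.72
R_total = 0.4761 + 38.72 + 3.36 = 42.56 ft²·°F·h/BTU
Q = A·ΔT/R = 1760 × 50.2 / 42.56 = 2076 BTU/h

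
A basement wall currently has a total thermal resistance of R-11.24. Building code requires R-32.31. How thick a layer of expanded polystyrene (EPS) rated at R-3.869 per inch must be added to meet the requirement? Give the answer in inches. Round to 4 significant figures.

5.446 in

ΔR = 32.31 − 11.24 = 21.07 ft²·°F·h/BTU
L = ΔR / (R/in) = 21.07/3.869 = 5.4459 in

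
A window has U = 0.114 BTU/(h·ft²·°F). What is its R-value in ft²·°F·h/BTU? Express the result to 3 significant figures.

8.77 ft²·°F·h/BTU

R = 1/U = 1/0.114 = 8.772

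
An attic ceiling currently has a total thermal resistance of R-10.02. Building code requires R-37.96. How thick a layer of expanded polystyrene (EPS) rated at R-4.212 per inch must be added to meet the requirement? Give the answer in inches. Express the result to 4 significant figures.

6.633 in

ΔR = 37.96 − 10.02 = 27.94 ft²·°F·h/BTU
L = ΔR / (R/in) = 27.94/4.212 = 6.6334 in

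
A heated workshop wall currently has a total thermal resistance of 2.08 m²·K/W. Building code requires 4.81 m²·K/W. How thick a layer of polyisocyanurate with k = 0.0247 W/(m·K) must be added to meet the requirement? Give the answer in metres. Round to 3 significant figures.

0.0674 m

ΔR = 4.81 − 2.08 = 2.73 m²·K/W
L = ΔR × k = 2.73 × 0.0247 = 0.06743 m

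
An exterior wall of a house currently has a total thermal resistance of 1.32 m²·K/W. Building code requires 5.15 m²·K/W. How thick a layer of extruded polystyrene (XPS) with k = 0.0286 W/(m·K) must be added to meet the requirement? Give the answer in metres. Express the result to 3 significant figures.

0.110 m

ΔR = 5.15 − 1.32 = 3.83 m²·K/W
L = ΔR × k = 3.83 × 0.0286 = 0.1095 m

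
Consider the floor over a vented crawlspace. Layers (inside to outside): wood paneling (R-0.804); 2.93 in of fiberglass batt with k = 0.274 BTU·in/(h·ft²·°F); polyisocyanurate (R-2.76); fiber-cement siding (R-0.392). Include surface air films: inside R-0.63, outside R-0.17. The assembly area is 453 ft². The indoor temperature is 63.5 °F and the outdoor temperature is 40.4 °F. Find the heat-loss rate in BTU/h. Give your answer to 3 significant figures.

677 BTU/h

2.93/0.274 = 10.69
R_total = 0.63 + 0.804 + 10.69 + 2.76 + 0.392 + 0.17 = 15.45 ft²·°F·h/BTU
Q = A·ΔT/R = 453 × (63.5 − 40.4) / 15.45 = 677.3 BTU/h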